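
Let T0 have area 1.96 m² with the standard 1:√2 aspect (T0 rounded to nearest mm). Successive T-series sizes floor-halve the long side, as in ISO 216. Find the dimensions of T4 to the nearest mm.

Let T0's short side be w mm. w · w√2 = 1.96 m² = 1,960,000 mm², so w ≈ 1177.3 mm and w√2 ≈ 1664.9 mm → T0 = 1177 × 1665 mm.
T1: ⌊1665/2⌋ × 1177 = 832 × 1177 mm
T2: ⌊1177/2⌋ × 832 = 588 × 832 mm
T3: ⌊832/2⌋ × 588 = 416 × 588 mm
T4: ⌊588/2⌋ × 416 = 294 × 416 mm

294 × 416 mm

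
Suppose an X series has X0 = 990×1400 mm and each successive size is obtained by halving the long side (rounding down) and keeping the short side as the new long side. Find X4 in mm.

247 × 350 mm

X1: ⌊1400/2⌋ × 990 = 700 × 990 mm
X2: ⌊990/2⌋ × 700 = 495 × 700 mm
X3: ⌊700/2⌋ × 495 = 350 × 495 mm
X4: ⌊495/2⌋ × 350 = 247 × 350 mm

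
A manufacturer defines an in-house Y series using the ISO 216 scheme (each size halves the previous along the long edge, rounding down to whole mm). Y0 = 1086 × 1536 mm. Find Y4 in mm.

271 × 384 mm

Y1: ⌊1536/2⌋ × 1086 = 768 × 1086 mm
Y2: ⌊1086/2⌋ × 768 = 543 × 768 mm
Y3: ⌊768/2⌋ × 543 = 384 × 543 mm
Y4: ⌊543/2⌋ × 384 = 271 × 384 mm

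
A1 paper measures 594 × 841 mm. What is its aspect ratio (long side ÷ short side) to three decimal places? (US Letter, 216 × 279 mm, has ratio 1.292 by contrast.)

1.416

841 / 594 = 1.416
ISO 216 targets √2 ≈ 1.414; the +0.002 deviation is from mm rounding.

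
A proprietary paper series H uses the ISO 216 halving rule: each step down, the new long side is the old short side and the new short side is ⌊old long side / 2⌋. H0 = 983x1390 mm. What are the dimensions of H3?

H1: ⌊1390/2⌋ × 983 = 695 × 983 mm
H2: ⌊983/2⌋ × 695 = 491 × 695 mm
H3: ⌊695/2⌋ × 491 = 347 × 491 mm

347 × 491 mm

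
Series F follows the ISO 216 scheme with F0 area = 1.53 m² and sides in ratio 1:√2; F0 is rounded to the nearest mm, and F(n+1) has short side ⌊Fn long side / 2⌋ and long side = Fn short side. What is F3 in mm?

367 × 520 mm

Let F0's short side be w mm. w · w√2 = 1.53 m² = 1,530,000 mm², so w ≈ 1040.1 mm and w√2 ≈ 1471.0 mm → F0 = 1040 × 1471 mm.
F1: ⌊1471/2⌋ × 1040 = 735 × 1040 mm
F2: ⌊1040/2⌋ × 735 = 520 × 735 mm
F3: ⌊735/2⌋ × 520 = 367 × 520 mm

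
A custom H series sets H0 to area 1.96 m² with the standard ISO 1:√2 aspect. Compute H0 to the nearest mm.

1177 × 1665 mm

Let the short side be w mm. Then w · w√2 = 1.96 m² = 1,960,000 mm².
w² = 1,960,000/√2, so w ≈ 1177.3 mm; long side = w√2 ≈ 1664.9 mm.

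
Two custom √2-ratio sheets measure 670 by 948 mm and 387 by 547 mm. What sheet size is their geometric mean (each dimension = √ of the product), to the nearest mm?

509 × 720 mm

Short side: √(670 · 387) = √259290 ≈ 509.2 → 509 mm
Long side: √(948 · 547) = √518556 ≈ 720.1 → 720 mm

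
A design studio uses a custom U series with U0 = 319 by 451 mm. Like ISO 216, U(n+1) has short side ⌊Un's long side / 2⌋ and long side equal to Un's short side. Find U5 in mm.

U1: ⌊451/2⌋ × 319 = 225 × 319 mm
U2: ⌊319/2⌋ × 225 = 159 × 225 mm
U3: ⌊225/2⌋ × 159 = 112 × 159 mm
U4: ⌊159/2⌋ × 112 = 79 × 112 mm
U5: ⌊112/2⌋ × 79 = 56 × 79 mm

56 × 79 mm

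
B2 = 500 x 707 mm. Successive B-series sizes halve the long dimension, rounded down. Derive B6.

B3: ⌊707/2⌋ × 500 = 353 × 500 mm
B4: ⌊500/2⌋ × 353 = 250 × 353 mm
B5: ⌊353/2⌋ × 250 = 176 × 250 mm
B6: ⌊250/2⌋ × 176 = 125 × 176 mm

125 × 176 mm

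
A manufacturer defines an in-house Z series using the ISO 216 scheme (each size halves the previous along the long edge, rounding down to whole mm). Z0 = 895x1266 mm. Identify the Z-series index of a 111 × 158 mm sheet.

Z6

Z0: 895 × 1266 mm
Z1: 633 × 895 mm
Z2: 447 × 633 mm
Z3: 316 × 447 mm
Z4: 223 × 316 mm
Z5: 158 × 223 mm
Z6: 111 × 158 mm
Z7: 79 × 111 mm
→ matches Z6.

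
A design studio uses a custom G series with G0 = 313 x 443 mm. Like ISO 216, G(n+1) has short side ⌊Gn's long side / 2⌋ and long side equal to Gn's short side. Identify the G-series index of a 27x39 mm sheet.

G7

G0: 313 × 443 mm
G1: 221 × 313 mm
G2: 156 × 221 mm
G3: 110 × 156 mm
G4: 78 × 110 mm
G5: 55 × 78 mm
G6: 39 × 55 mm
G7: 27 × 39 mm
G8: 19 × 27 mm
→ matches G7.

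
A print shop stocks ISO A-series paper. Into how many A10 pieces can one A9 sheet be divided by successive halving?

Each ISO step halves the sheet: 1 × A9 → 2 × A10
From A9 to A10 is 1 halving step: 2^1 = 2.

2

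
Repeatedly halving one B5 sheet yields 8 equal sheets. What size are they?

8 = 2^3, so 3 halving steps.
B5 → B6 → … → B8 after 3 steps.

B8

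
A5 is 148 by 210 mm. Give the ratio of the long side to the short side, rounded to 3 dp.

210 / 148 = 1.419
ISO 216 targets √2 ≈ 1.414; the +0.005 deviation is from mm rounding.

1.419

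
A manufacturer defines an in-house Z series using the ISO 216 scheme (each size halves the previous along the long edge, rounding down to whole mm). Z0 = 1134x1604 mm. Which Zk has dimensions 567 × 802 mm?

Z0: 1134 × 1604 mm
Z1: 802 × 1134 mm
Z2: 567 × 802 mm
Z3: 401 × 567 mm
→ matches Z2.

Z2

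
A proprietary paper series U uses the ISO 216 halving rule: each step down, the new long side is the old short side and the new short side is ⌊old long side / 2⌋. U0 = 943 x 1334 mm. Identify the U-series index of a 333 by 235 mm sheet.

U4

U0: 943 × 1334 mm
U1: 667 × 943 mm
U2: 471 × 667 mm
U3: 333 × 471 mm
U4: 235 × 333 mm
U5: 166 × 235 mm
→ matches U4.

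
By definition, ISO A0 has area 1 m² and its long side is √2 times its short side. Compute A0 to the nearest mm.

Let the short side be w mm. Then the long side is w√2 and w · w√2 = 10⁶ mm².
w² = 10⁶/√2, so w = 1000 / 2^(1/4) ≈ 840.9 mm; long side = 1000 · 2^(1/4) ≈ 1189.2 mm.

841 × 1189 mm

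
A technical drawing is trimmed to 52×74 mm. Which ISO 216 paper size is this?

A8 (52 × 74 mm)

Aspect ratio 74/52 ≈ 1.423 — close to the ISO √2 ≈ 1.414.
In the A-series (A0 area = 1 m²): A8 = 52 × 74 mm.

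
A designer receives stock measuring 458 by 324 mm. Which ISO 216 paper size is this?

C3 (324 × 458 mm)

Aspect ratio 458/324 ≈ 1.414 — close to the ISO √2 ≈ 1.414.
In the C-series (envelope sizes, between A and B): C3 = 324 × 458 mm.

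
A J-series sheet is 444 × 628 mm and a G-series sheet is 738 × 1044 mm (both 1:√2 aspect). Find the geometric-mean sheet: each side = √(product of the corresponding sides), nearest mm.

Short side: √(444 · 738) = √327672 ≈ 572.4 → 572 mm
Long side: √(628 · 1044) = √655632 ≈ 809.7 → 810 mm

572 × 810 mm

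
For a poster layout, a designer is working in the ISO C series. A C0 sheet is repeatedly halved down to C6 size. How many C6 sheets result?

64

C0 = 917 × 1297 mm; C6 = 114 × 162 mm.
Each halving step doubles the count; 6 steps from C0 to C6.
2^6 = 64.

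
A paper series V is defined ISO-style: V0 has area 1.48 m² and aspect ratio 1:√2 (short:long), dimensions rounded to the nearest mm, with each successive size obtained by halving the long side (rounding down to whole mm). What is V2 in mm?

Let V0's short side be w mm. w · w√2 = 1.48 m² = 1,480,000 mm², so w ≈ 1023.0 mm and w√2 ≈ 1446.7 mm → V0 = 1023 × 1447 mm.
V1: ⌊1447/2⌋ × 1023 = 723 × 1023 mm
V2: ⌊1023/2⌋ × 723 = 511 × 723 mm

511 × 723 mm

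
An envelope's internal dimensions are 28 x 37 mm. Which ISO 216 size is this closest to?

Aspect ratio 37/28 ≈ 1.321 (ISO target is √2 ≈ 1.414).
In the A-series (A0 area = 1 m²): A10 = 26 × 37 mm.
Off by 2 mm total — nearest standard size.

A10 (26 × 37 mm)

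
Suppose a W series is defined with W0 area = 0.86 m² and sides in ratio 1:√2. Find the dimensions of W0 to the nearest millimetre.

780 × 1103 mm

Let the short side be w mm. Then w · w√2 = 0.86 m² = 860,000 mm².
w² = 860,000/√2, so w ≈ 779.8 mm; long side = w√2 ≈ 1102.8 mm.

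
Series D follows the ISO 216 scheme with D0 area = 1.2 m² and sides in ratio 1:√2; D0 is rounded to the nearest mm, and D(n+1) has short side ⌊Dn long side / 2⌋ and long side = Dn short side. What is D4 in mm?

Let D0's short side be w mm. w · w√2 = 1.2 m² = 1,200,000 mm², so w ≈ 921.2 mm and w√2 ≈ 1302.7 mm → D0 = 921 × 1303 mm.
D1: ⌊1303/2⌋ × 921 = 651 × 921 mm
D2: ⌊921/2⌋ × 651 = 460 × 651 mm
D3: ⌊651/2⌋ × 460 = 325 × 460 mm
D4: ⌊460/2⌋ × 325 = 230 × 325 mm

230 × 325 mm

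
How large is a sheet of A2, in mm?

A0 = 841 × 1189 mm (A0 has area 1 m², aspect 1:√2).
A1: ⌊1189/2⌋ × 841 = 594 × 841 mm
A2: ⌊841/2⌋ × 594 = 420 × 594 mm

420 × 594 mm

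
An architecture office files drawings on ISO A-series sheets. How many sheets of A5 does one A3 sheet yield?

A3 = 297 × 420 mm; A5 = 148 × 210 mm.
Each halving step doubles the count; 2 steps from A3 to A5.
2^2 = 4.

4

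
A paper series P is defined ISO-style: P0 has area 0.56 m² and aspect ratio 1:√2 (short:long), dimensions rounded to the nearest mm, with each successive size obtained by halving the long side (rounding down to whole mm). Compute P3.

Let P0's short side be w mm. w · w√2 = 0.56 m² = 560,000 mm², so w ≈ 629.3 mm and w√2 ≈ 889.9 mm → P0 = 629 × 890 mm.
P1: ⌊890/2⌋ × 629 = 445 × 629 mm
P2: ⌊629/2⌋ × 445 = 314 × 445 mm
P3: ⌊445/2⌋ × 314 = 222 × 314 mm

222 × 314 mm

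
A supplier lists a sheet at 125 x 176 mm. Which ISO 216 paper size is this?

Aspect ratio 176/125 ≈ 1.408 — close to the ISO √2 ≈ 1.414.
In the B-series (B0 = 1000 × 1414 mm): B6 = 125 × 176 mm.

B6 (125 × 176 mm)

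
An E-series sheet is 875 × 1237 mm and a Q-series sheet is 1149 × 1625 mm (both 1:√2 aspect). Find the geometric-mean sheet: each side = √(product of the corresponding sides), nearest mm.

1003 × 1418 mm

Short side: √(875 · 1149) = √1005375 ≈ 1002.7 → 1003 mm
Long side: √(1237 · 1625) = √2010125 ≈ 1417.8 → 1418 mm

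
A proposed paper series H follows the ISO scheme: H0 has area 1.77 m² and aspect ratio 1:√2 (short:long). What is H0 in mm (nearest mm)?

Let the short side be w mm. Then w · w√2 = 1.77 m² = 1,770,000 mm².
w² = 1,770,000/√2, so w ≈ 1118.7 mm; long side = w√2 ≈ 1582.1 mm.

1119 × 1582 mm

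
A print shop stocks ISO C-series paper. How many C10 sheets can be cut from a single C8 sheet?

4

Each ISO step halves the sheet: 1 × C8 → 2 × C9 → 4 × C10
From C8 to C10 is 2 halving steps: 2^2 = 4.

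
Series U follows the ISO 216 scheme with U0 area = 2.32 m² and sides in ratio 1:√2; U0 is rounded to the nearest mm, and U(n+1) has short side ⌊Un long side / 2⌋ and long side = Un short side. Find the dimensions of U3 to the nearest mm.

Let U0's short side be w mm. w · w√2 = 2.32 m² = 2,320,000 mm², so w ≈ 1280.8 mm and w√2 ≈ 1811.3 mm → U0 = 1281 × 1811 mm.
U1: ⌊1811/2⌋ × 1281 = 905 × 1281 mm
U2: ⌊1281/2⌋ × 905 = 640 × 905 mm
U3: ⌊905/2⌋ × 640 = 452 × 640 mm

452 × 640 mm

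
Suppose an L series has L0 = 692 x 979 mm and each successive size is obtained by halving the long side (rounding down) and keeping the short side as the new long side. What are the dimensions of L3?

244 × 346 mm

L1 = 489 × 692 mm (from L0 by 1 halving).
L2: ⌊692/2⌋ × 489 = 346 × 489 mm
L3: ⌊489/2⌋ × 346 = 244 × 346 mm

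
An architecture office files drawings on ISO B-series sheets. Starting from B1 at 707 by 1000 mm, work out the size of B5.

176 × 250 mm

B2: ⌊1000/2⌋ × 707 = 500 × 707 mm
B3: ⌊707/2⌋ × 500 = 353 × 500 mm
B4: ⌊500/2⌋ × 353 = 250 × 353 mm
B5: ⌊353/2⌋ × 250 = 176 × 250 mm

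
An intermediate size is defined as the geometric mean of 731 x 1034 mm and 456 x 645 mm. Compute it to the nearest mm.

577 × 817 mm

Short side: √(731 · 456) = √333336 ≈ 577.4 → 577 mm
Long side: √(1034 · 645) = √666930 ≈ 816.7 → 817 mm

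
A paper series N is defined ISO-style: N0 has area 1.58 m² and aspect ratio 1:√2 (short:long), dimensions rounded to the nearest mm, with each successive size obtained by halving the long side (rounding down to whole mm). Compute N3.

Let N0's short side be w mm. w · w√2 = 1.58 m² = 1,580,000 mm², so w ≈ 1057.0 mm and w√2 ≈ 1494.8 mm → N0 = 1057 × 1495 mm.
N1: ⌊1495/2⌋ × 1057 = 747 × 1057 mm
N2: ⌊1057/2⌋ × 747 = 528 × 747 mm
N3: ⌊747/2⌋ × 528 = 373 × 528 mm

373 × 528 mm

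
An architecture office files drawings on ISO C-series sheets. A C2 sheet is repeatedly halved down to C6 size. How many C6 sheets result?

Each ISO step halves the sheet: 1 × C2 → 2 × C3 → 4 × C4 → 8 × C5 → …
From C2 to C6 is 4 halving steps: 2^4 = 16.

16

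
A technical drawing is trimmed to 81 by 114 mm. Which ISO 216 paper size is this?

Aspect ratio 114/81 ≈ 1.407 — close to the ISO √2 ≈ 1.414.
In the C-series (envelope sizes, between A and B): C7 = 81 × 114 mm.

C7 (81 × 114 mm)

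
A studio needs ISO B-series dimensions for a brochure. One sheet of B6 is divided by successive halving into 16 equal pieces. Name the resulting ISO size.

16 = 2^4, so 4 halving steps.
B6 → B7 → … → B10 after 4 steps.

B10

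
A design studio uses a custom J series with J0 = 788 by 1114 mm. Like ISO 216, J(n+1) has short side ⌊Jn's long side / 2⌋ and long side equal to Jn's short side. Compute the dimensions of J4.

197 × 278 mm

J1: ⌊1114/2⌋ × 788 = 557 × 788 mm
J2: ⌊788/2⌋ × 557 = 394 × 557 mm
J3: ⌊557/2⌋ × 394 = 278 × 394 mm
J4: ⌊394/2⌋ × 278 = 197 × 278 mm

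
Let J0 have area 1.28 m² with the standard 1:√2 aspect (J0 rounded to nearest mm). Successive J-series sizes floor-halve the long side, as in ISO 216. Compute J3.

336 × 475 mm

Let J0's short side be w mm. w · w√2 = 1.28 m² = 1,280,000 mm², so w ≈ 951.4 mm and w√2 ≈ 1345.4 mm → J0 = 951 × 1345 mm.
J1: ⌊1345/2⌋ × 951 = 672 × 951 mm
J2: ⌊951/2⌋ × 672 = 475 × 672 mm
J3: ⌊672/2⌋ × 475 = 336 × 475 mm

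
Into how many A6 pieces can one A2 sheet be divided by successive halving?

Each ISO step halves the sheet: 1 × A2 → 2 × A3 → 4 × A4 → 8 × A5 → …
From A2 to A6 is 4 halving steps: 2^4 = 16.

16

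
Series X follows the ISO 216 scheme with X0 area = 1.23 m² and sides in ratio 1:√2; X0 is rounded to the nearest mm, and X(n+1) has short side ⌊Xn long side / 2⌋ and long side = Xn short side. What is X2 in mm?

Let X0's short side be w mm. w · w√2 = 1.23 m² = 1,230,000 mm², so w ≈ 932.6 mm and w√2 ≈ 1318.9 mm → X0 = 933 × 1319 mm.
X1: ⌊1319/2⌋ × 933 = 659 × 933 mm
X2: ⌊933/2⌋ × 659 = 466 × 659 mm

466 × 659 mm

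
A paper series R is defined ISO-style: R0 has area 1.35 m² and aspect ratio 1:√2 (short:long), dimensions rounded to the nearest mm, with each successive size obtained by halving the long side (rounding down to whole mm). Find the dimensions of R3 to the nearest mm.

Let R0's short side be w mm. w · w√2 = 1.35 m² = 1,350,000 mm², so w ≈ 977.0 mm and w√2 ≈ 1381.7 mm → R0 = 977 × 1382 mm.
R1: ⌊1382/2⌋ × 977 = 691 × 977 mm
R2: ⌊977/2⌋ × 691 = 488 × 691 mm
R3: ⌊691/2⌋ × 488 = 345 × 488 mm

345 × 488 mm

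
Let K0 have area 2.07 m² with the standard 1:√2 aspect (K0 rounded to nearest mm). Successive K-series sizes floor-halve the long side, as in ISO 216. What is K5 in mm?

213 × 302 mm

Let K0's short side be w mm. w · w√2 = 2.07 m² = 2,070,000 mm², so w ≈ 1209.8 mm and w√2 ≈ 1711.0 mm → K0 = 1210 × 1711 mm.
K1: ⌊1711/2⌋ × 1210 = 855 × 1210 mm
K2: ⌊1210/2⌋ × 855 = 605 × 855 mm
K3: ⌊855/2⌋ × 605 = 427 × 605 mm
K4: ⌊605/2⌋ × 427 = 302 × 427 mm
K5: ⌊427/2⌋ × 302 = 213 × 302 mm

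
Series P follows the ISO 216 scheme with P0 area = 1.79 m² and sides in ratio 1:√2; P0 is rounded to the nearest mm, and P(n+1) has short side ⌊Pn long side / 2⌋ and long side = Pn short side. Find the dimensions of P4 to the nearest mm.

281 × 397 mm

Let P0's short side be w mm. w · w√2 = 1.79 m² = 1,790,000 mm², so w ≈ 1125.0 mm and w√2 ≈ 1591.1 mm → P0 = 1125 × 1591 mm.
P1: ⌊1591/2⌋ × 1125 = 795 × 1125 mm
P2: ⌊1125/2⌋ × 795 = 562 × 795 mm
P3: ⌊795/2⌋ × 562 = 397 × 562 mm
P4: ⌊562/2⌋ × 397 = 281 × 397 mm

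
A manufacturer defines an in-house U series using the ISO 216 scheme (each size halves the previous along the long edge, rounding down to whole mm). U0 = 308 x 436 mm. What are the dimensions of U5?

U1: ⌊436/2⌋ × 308 = 218 × 308 mm
U2: ⌊308/2⌋ × 218 = 154 × 218 mm
U3: ⌊218/2⌋ × 154 = 109 × 154 mm
U4: ⌊154/2⌋ × 109 = 77 × 109 mm
U5: ⌊109/2⌋ × 77 = 54 × 77 mm

54 × 77 mm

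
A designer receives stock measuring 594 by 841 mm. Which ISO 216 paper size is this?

Aspect ratio 841/594 ≈ 1.416 — close to the ISO √2 ≈ 1.414.
In the A-series (A0 area = 1 m²): A1 = 594 × 841 mm.

A1 (594 × 841 mm)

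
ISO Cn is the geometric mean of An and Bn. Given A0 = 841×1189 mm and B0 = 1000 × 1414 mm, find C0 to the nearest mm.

917 × 1297 mm

Short side: √(841 · 1000) = √841000 ≈ 917.1 → 917 mm
Long side: √(1189 · 1414) = √1681246 ≈ 1296.6 → 1297 mm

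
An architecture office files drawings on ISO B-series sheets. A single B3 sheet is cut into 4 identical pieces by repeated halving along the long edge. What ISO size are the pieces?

4 = 2^2, so 2 halving steps.
B3 → B4 → … → B5 after 2 steps.

B5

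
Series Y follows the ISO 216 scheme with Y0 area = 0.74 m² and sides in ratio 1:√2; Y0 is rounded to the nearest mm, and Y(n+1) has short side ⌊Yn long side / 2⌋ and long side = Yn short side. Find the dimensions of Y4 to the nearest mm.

180 × 255 mm

Let Y0's short side be w mm. w · w√2 = 0.74 m² = 740,000 mm², so w ≈ 723.4 mm and w√2 ≈ 1023.0 mm → Y0 = 723 × 1023 mm.
Y1: ⌊1023/2⌋ × 723 = 511 × 723 mm
Y2: ⌊723/2⌋ × 511 = 361 × 511 mm
Y3: ⌊511/2⌋ × 361 = 255 × 361 mm
Y4: ⌊361/2⌋ × 255 = 180 × 255 mm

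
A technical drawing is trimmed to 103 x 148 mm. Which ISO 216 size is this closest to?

Aspect ratio 148/103 ≈ 1.437 (ISO target is √2 ≈ 1.414).
In the A-series (A0 area = 1 m²): A6 = 105 × 148 mm.
Off by 2 mm total — nearest standard size.

A6 (105 × 148 mm)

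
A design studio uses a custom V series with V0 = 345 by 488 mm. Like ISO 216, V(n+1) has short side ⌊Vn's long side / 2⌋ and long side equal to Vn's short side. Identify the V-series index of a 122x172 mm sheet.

V3

V0: 345 × 488 mm
V1: 244 × 345 mm
V2: 172 × 244 mm
V3: 122 × 172 mm
V4: 86 × 122 mm
→ matches V3.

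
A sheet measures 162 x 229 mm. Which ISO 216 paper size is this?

Aspect ratio 229/162 ≈ 1.414 — close to the ISO √2 ≈ 1.414.
In the C-series (envelope sizes, between A and B): C5 = 162 × 229 mm.

C5 (162 × 229 mm)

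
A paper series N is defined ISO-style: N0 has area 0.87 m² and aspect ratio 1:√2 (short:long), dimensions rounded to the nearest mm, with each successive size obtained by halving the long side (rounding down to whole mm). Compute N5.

Let N0's short side be w mm. w · w√2 = 0.87 m² = 870,000 mm², so w ≈ 784.3 mm and w√2 ≈ 1109.2 mm → N0 = 784 × 1109 mm.
N1: ⌊1109/2⌋ × 784 = 554 × 784 mm
N2: ⌊784/2⌋ × 554 = 392 × 554 mm
N3: ⌊554/2⌋ × 392 = 277 × 392 mm
N4: ⌊392/2⌋ × 277 = 196 × 277 mm
N5: ⌊277/2⌋ × 196 = 138 × 196 mm

138 × 196 mm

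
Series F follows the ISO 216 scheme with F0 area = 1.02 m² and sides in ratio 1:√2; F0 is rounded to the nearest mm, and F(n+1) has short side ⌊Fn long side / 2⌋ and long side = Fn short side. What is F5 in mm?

Let F0's short side be w mm. w · w√2 = 1.02 m² = 1,020,000 mm², so w ≈ 849.3 mm and w√2 ≈ 1201.0 mm → F0 = 849 × 1201 mm.
F1: ⌊1201/2⌋ × 849 = 600 × 849 mm
F2: ⌊849/2⌋ × 600 = 424 × 600 mm
F3: ⌊600/2⌋ × 424 = 300 × 424 mm
F4: ⌊424/2⌋ × 300 = 212 × 300 mm
F5: ⌊300/2⌋ × 212 = 150 × 212 mm

150 × 212 mm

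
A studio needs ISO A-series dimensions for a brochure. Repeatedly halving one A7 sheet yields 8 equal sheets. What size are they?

A10

8 = 2^3, so 3 halving steps.
A7 → A8 → … → A10 after 3 steps.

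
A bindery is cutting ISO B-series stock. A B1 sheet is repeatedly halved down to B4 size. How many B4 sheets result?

8

Each ISO step halves the sheet: 1 × B1 → 2 × B2 → 4 × B3 → 8 × B4
From B1 to B4 is 3 halving steps: 2^3 = 8.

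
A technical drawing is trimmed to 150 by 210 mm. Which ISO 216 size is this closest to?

Aspect ratio 210/150 ≈ 1.400 — close to the ISO √2 ≈ 1.414.
In the A-series (A0 area = 1 m²): A5 = 148 × 210 mm.
Off by 2 mm total — nearest standard size.

A5 (148 × 210 mm)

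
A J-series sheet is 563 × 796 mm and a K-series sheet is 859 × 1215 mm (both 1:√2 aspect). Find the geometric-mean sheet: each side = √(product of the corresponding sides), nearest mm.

695 × 983 mm

Short side: √(563 · 859) = √483617 ≈ 695.4 → 695 mm
Long side: √(796 · 1215) = √967140 ≈ 983.4 → 983 mm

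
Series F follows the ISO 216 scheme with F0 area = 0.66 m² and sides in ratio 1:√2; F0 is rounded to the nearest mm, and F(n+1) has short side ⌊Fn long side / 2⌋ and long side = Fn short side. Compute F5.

Let F0's short side be w mm. w · w√2 = 0.66 m² = 660,000 mm², so w ≈ 683.1 mm and w√2 ≈ 966.1 mm → F0 = 683 × 966 mm.
F1: ⌊966/2⌋ × 683 = 483 × 683 mm
F2: ⌊683/2⌋ × 483 = 341 × 483 mm
F3: ⌊483/2⌋ × 341 = 241 × 341 mm
F4: ⌊341/2⌋ × 241 = 170 × 241 mm
F5: ⌊241/2⌋ × 170 = 120 × 170 mm

120 × 170 mm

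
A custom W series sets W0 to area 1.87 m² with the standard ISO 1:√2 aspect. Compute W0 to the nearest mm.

Let the short side be w mm. Then w · w√2 = 1.87 m² = 1,870,000 mm².
w² = 1,870,000/√2, so w ≈ 1149.9 mm; long side = w√2 ≈ 1626.2 mm.

1150 × 1626 mm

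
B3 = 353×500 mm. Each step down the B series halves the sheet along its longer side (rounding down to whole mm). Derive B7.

88 × 125 mm

B4: ⌊500/2⌋ × 353 = 250 × 353 mm
B5: ⌊353/2⌋ × 250 = 176 × 250 mm
B6: ⌊250/2⌋ × 176 = 125 × 176 mm
B7: ⌊176/2⌋ × 125 = 88 × 125 mm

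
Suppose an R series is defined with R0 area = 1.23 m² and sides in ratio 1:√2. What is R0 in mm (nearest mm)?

933 × 1319 mm

Let the short side be w mm. Then w · w√2 = 1.23 m² = 1,230,000 mm².
w² = 1,230,000/√2, so w ≈ 932.6 mm; long side = w√2 ≈ 1318.9 mm.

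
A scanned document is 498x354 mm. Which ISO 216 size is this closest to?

Aspect ratio 498/354 ≈ 1.407 — close to the ISO √2 ≈ 1.414.
In the B-series (B0 = 1000 × 1414 mm): B3 = 353 × 500 mm.
Off by 3 mm total — nearest standard size.

B3 (353 × 500 mm)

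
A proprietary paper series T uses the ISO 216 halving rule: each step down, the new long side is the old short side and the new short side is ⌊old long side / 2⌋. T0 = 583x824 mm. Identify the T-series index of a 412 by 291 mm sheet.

T2

T0: 583 × 824 mm
T1: 412 × 583 mm
T2: 291 × 412 mm
T3: 206 × 291 mm
→ matches T2.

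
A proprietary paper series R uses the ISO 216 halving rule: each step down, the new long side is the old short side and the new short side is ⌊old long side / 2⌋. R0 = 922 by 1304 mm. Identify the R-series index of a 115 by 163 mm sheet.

R0: 922 × 1304 mm
R1: 652 × 922 mm
R2: 461 × 652 mm
R3: 326 × 461 mm
R4: 230 × 326 mm
R5: 163 × 230 mm
R6: 115 × 163 mm
R7: 81 × 115 mm
→ matches R6.

R6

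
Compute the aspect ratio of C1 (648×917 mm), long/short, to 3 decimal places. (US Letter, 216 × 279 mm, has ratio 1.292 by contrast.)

917 / 648 = 1.415
Matches √2 ≈ 1.414 — the ISO 216 defining ratio.

1.415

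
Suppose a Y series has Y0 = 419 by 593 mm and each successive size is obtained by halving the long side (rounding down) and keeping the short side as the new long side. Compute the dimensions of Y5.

74 × 104 mm

Y1 = 296 × 419 mm (from Y0 by 1 halving).
Y2: ⌊419/2⌋ × 296 = 209 × 296 mm
Y3: ⌊296/2⌋ × 209 = 148 × 209 mm
Y4: ⌊209/2⌋ × 148 = 104 × 148 mm
Y5: ⌊148/2⌋ × 104 = 74 × 104 mm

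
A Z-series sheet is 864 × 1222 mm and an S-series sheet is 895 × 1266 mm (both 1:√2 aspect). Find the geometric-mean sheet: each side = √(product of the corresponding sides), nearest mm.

Short side: √(864 · 895) = √773280 ≈ 879.4 → 879 mm
Long side: √(1222 · 1266) = √1547052 ≈ 1243.8 → 1244 mm

879 × 1244 mm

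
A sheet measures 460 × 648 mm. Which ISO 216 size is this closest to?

C2 (458 × 648 mm)

Aspect ratio 648/460 ≈ 1.409 — close to the ISO √2 ≈ 1.414.
In the C-series (envelope sizes, between A and B): C2 = 458 × 648 mm.
Off by 2 mm total — nearest standard size.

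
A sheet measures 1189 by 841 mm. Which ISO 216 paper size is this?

Aspect ratio 1189/841 ≈ 1.414 — close to the ISO √2 ≈ 1.414.
In the A-series (A0 area = 1 m²): A0 = 841 × 1189 mm.

A0 (841 × 1189 mm)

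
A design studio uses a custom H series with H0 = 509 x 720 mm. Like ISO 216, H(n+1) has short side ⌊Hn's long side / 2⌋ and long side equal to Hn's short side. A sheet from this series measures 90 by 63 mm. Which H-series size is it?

H0: 509 × 720 mm
H1: 360 × 509 mm
H2: 254 × 360 mm
H3: 180 × 254 mm
H4: 127 × 180 mm
H5: 90 × 127 mm
H6: 63 × 90 mm
H7: 45 × 63 mm
→ matches H6.

H6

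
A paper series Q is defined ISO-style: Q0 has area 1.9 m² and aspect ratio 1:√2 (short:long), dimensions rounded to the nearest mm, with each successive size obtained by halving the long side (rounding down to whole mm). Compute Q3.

Let Q0's short side be w mm. w · w√2 = 1.9 m² = 1,900,000 mm², so w ≈ 1159.1 mm and w√2 ≈ 1639.2 mm → Q0 = 1159 × 1639 mm.
Q1: ⌊1639/2⌋ × 1159 = 819 × 1159 mm
Q2: ⌊1159/2⌋ × 819 = 579 × 819 mm
Q3: ⌊819/2⌋ × 579 = 409 × 579 mm

409 × 579 mm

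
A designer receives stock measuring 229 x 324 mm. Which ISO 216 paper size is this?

C4 (229 × 324 mm)

Aspect ratio 324/229 ≈ 1.415 — close to the ISO √2 ≈ 1.414.
In the C-series (envelope sizes, between A and B): C4 = 229 × 324 mm.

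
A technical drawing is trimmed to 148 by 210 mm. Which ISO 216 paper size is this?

A5 (148 × 210 mm)

Aspect ratio 210/148 ≈ 1.419 — close to the ISO √2 ≈ 1.414.
In the A-series (A0 area = 1 m²): A5 = 148 × 210 mm.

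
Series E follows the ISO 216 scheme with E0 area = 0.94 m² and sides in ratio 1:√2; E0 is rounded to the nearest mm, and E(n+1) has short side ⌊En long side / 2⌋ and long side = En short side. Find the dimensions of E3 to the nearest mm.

Let E0's short side be w mm. w · w√2 = 0.94 m² = 940,000 mm², so w ≈ 815.3 mm and w√2 ≈ 1153.0 mm → E0 = 815 × 1153 mm.
E1: ⌊1153/2⌋ × 815 = 576 × 815 mm
E2: ⌊815/2⌋ × 576 = 407 × 576 mm
E3: ⌊576/2⌋ × 407 = 288 × 407 mm

288 × 407 mm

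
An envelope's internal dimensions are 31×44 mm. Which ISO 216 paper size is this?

Aspect ratio 44/31 ≈ 1.419 — close to the ISO √2 ≈ 1.414.
In the B-series (B0 = 1000 × 1414 mm): B10 = 31 × 44 mm.

B10 (31 × 44 mm)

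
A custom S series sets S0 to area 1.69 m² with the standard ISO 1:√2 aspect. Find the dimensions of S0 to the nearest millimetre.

1093 × 1546 mm

Let the short side be w mm. Then w · w√2 = 1.69 m² = 1,690,000 mm².
w² = 1,690,000/√2, so w ≈ 1093.2 mm; long side = w√2 ≈ 1546.0 mm.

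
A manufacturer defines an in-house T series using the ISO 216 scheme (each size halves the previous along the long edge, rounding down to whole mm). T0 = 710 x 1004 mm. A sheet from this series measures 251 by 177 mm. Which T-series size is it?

T4

T0: 710 × 1004 mm
T1: 502 × 710 mm
T2: 355 × 502 mm
T3: 251 × 355 mm
T4: 177 × 251 mm
T5: 125 × 177 mm
→ matches T4.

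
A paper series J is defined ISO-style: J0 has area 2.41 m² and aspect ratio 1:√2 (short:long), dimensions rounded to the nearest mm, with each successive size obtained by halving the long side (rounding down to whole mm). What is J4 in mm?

326 × 461 mm

Let J0's short side be w mm. w · w√2 = 2.41 m² = 2,410,000 mm², so w ≈ 1305.4 mm and w√2 ≈ 1846.1 mm → J0 = 1305 × 1846 mm.
J1: ⌊1846/2⌋ × 1305 = 923 × 1305 mm
J2: ⌊1305/2⌋ × 923 = 652 × 923 mm
J3: ⌊923/2⌋ × 652 = 461 × 652 mm
J4: ⌊652/2⌋ × 461 = 326 × 461 mm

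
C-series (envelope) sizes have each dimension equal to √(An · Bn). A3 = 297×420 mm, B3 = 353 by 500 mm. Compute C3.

324 × 458 mm

Short side: √(297 · 353) = √104841 ≈ 323.8 → 324 mm
Long side: √(420 · 500) = √210000 ≈ 458.3 → 458 mm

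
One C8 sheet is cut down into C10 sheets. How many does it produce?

4

C8 = 57 × 81 mm; C10 = 28 × 40 mm.
Each halving step doubles the count; 2 steps from C8 to C10.
2^2 = 4.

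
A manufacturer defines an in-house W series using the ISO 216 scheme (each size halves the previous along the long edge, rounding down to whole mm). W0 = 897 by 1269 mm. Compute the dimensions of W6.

112 × 158 mm

W1 = 634 × 897 mm (from W0 by 1 halving).
W2: ⌊897/2⌋ × 634 = 448 × 634 mm
W3: ⌊634/2⌋ × 448 = 317 × 448 mm
W4: ⌊448/2⌋ × 317 = 224 × 317 mm
W5: ⌊317/2⌋ × 224 = 158 × 224 mm
W6: ⌊224/2⌋ × 158 = 112 × 158 mm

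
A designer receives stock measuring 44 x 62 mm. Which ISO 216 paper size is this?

B9 (44 × 62 mm)

Aspect ratio 62/44 ≈ 1.409 — close to the ISO √2 ≈ 1.414.
In the B-series (B0 = 1000 × 1414 mm): B9 = 44 × 62 mm.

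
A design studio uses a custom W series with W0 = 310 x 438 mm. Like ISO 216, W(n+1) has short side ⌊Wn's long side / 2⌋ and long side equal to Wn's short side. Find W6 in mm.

38 × 54 mm

W1: ⌊438/2⌋ × 310 = 219 × 310 mm
W2: ⌊310/2⌋ × 219 = 155 × 219 mm
W3: ⌊219/2⌋ × 155 = 109 × 155 mm
W4: ⌊155/2⌋ × 109 = 77 × 109 mm
W5: ⌊109/2⌋ × 77 = 54 × 77 mm
W6: ⌊77/2⌋ × 54 = 38 × 54 mm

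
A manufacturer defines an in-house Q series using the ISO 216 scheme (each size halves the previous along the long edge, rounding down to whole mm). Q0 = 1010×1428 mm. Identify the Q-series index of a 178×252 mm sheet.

Q0: 1010 × 1428 mm
Q1: 714 × 1010 mm
Q2: 505 × 714 mm
Q3: 357 × 505 mm
Q4: 252 × 357 mm
Q5: 178 × 252 mm
Q6: 126 × 178 mm
→ matches Q5.

Q5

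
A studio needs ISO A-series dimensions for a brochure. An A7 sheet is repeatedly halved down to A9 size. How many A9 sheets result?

4

Each ISO step halves the sheet: 1 × A7 → 2 × A8 → 4 × A9
From A7 to A9 is 2 halving steps: 2^2 = 4.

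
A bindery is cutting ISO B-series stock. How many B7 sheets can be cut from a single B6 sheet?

2

Each ISO step halves the sheet: 1 × B6 → 2 × B7
From B6 to B7 is 1 halving step: 2^1 = 2.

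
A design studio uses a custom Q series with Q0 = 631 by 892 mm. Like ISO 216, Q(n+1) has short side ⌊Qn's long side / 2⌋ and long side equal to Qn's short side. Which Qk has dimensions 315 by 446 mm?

Q2

Q0: 631 × 892 mm
Q1: 446 × 631 mm
Q2: 315 × 446 mm
Q3: 223 × 315 mm
→ matches Q2.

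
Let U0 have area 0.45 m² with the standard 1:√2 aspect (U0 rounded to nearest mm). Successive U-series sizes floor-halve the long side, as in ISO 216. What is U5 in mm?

99 × 141 mm

Let U0's short side be w mm. w · w√2 = 0.45 m² = 450,000 mm², so w ≈ 564.1 mm and w√2 ≈ 797.7 mm → U0 = 564 × 798 mm.
U1: ⌊798/2⌋ × 564 = 399 × 564 mm
U2: ⌊564/2⌋ × 399 = 282 × 399 mm
U3: ⌊399/2⌋ × 282 = 199 × 282 mm
U4: ⌊282/2⌋ × 199 = 141 × 199 mm
U5: ⌊199/2⌋ × 141 = 99 × 141 mm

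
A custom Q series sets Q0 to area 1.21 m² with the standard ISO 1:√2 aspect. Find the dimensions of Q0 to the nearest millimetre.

Let the short side be w mm. Then w · w√2 = 1.21 m² = 1,210,000 mm².
w² = 1,210,000/√2, so w ≈ 925.0 mm; long side = w√2 ≈ 1308.1 mm.

925 × 1308 mm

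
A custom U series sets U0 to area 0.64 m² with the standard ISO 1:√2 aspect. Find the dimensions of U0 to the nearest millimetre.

Let the short side be w mm. Then w · w√2 = 0.64 m² = 640,000 mm².
w² = 640,000/√2, so w ≈ 672.7 mm; long side = w√2 ≈ 951.4 mm.

673 × 951 mm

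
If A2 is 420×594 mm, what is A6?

105 × 148 mm

A3: ⌊594/2⌋ × 420 = 297 × 420 mm
A4: ⌊420/2⌋ × 297 = 210 × 297 mm
A5: ⌊297/2⌋ × 210 = 148 × 210 mm
A6: ⌊210/2⌋ × 148 = 105 × 148 mm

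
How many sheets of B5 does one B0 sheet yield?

32

B0 = 1000 × 1414 mm; B5 = 176 × 250 mm.
Each halving step doubles the count; 5 steps from B0 to B5.
2^5 = 32.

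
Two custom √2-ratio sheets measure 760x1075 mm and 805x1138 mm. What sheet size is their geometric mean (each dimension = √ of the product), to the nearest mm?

782 × 1106 mm

Short side: √(760 · 805) = √611800 ≈ 782.2 → 782 mm
Long side: √(1075 · 1138) = √1223350 ≈ 1106.1 → 1106 mm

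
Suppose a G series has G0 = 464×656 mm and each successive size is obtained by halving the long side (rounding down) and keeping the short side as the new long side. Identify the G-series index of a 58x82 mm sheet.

G0: 464 × 656 mm
G1: 328 × 464 mm
G2: 232 × 328 mm
G3: 164 × 232 mm
G4: 116 × 164 mm
G5: 82 × 116 mm
G6: 58 × 82 mm
G7: 41 × 58 mm
→ matches G6.

G6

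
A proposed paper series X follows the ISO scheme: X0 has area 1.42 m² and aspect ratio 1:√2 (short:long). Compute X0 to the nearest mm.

Let the short side be w mm. Then w · w√2 = 1.42 m² = 1,420,000 mm².
w² = 1,420,000/√2, so w ≈ 1002.0 mm; long side = w√2 ≈ 1417.1 mm.

1002 × 1417 mm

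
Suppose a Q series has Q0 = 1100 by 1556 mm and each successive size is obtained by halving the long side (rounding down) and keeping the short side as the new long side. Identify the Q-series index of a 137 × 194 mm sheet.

Q6

Q0: 1100 × 1556 mm
Q1: 778 × 1100 mm
Q2: 550 × 778 mm
Q3: 389 × 550 mm
Q4: 275 × 389 mm
Q5: 194 × 275 mm
Q6: 137 × 194 mm
Q7: 97 × 137 mm
→ matches Q6.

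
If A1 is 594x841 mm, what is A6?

105 × 148 mm

A2: ⌊841/2⌋ × 594 = 420 × 594 mm
A3: ⌊594/2⌋ × 420 = 297 × 420 mm
A4: ⌊420/2⌋ × 297 = 210 × 297 mm
A5: ⌊297/2⌋ × 210 = 148 × 210 mm
A6: ⌊210/2⌋ × 148 = 105 × 148 mm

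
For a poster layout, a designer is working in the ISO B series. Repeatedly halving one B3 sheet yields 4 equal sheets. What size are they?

B5

4 = 2^2, so 2 halving steps.
B3 → B4 → … → B5 after 2 steps.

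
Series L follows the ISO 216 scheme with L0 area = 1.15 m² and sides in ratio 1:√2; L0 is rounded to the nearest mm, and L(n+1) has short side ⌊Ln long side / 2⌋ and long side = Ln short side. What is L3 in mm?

318 × 451 mm

Let L0's short side be w mm. w · w√2 = 1.15 m² = 1,150,000 mm², so w ≈ 901.8 mm and w√2 ≈ 1275.3 mm → L0 = 902 × 1275 mm.
L1: ⌊1275/2⌋ × 902 = 637 × 902 mm
L2: ⌊902/2⌋ × 637 = 451 × 637 mm
L3: ⌊637/2⌋ × 451 = 318 × 451 mm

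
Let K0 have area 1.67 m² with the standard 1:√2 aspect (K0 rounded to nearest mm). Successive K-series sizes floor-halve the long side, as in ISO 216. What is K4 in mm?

271 × 384 mm

Let K0's short side be w mm. w · w√2 = 1.67 m² = 1,670,000 mm², so w ≈ 1086.7 mm and w√2 ≈ 1536.8 mm → K0 = 1087 × 1537 mm.
K1: ⌊1537/2⌋ × 1087 = 768 × 1087 mm
K2: ⌊1087/2⌋ × 768 = 543 × 768 mm
K3: ⌊768/2⌋ × 543 = 384 × 543 mm
K4: ⌊543/2⌋ × 384 = 271 × 384 mm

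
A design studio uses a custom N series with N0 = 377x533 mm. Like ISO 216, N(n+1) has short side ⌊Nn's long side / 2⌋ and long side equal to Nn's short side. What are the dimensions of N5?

N1: ⌊533/2⌋ × 377 = 266 × 377 mm
N2: ⌊377/2⌋ × 266 = 188 × 266 mm
N3: ⌊266/2⌋ × 188 = 133 × 188 mm
N4: ⌊188/2⌋ × 133 = 94 × 133 mm
N5: ⌊133/2⌋ × 94 = 66 × 94 mm

66 × 94 mm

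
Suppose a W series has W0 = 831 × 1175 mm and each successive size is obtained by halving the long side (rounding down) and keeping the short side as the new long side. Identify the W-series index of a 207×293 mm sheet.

W4

W0: 831 × 1175 mm
W1: 587 × 831 mm
W2: 415 × 587 mm
W3: 293 × 415 mm
W4: 207 × 293 mm
W5: 146 × 207 mm
→ matches W4.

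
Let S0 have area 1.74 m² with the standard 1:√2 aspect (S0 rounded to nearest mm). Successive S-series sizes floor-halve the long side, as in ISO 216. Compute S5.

196 × 277 mm

Let S0's short side be w mm. w · w√2 = 1.74 m² = 1,740,000 mm², so w ≈ 1109.2 mm and w√2 ≈ 1568.7 mm → S0 = 1109 × 1569 mm.
S1: ⌊1569/2⌋ × 1109 = 784 × 1109 mm
S2: ⌊1109/2⌋ × 784 = 554 × 784 mm
S3: ⌊784/2⌋ × 554 = 392 × 554 mm
S4: ⌊554/2⌋ × 392 = 277 × 392 mm
S5: ⌊392/2⌋ × 277 = 196 × 277 mm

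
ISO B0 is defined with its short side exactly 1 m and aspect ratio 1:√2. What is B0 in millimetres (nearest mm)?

Short side = 1000 mm; long side = 1000√2 ≈ 1414.2 mm.

1000 × 1414 mm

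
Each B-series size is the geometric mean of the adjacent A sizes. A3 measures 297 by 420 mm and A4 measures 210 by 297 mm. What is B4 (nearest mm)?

250 × 353 mm

Short side: √(297 · 210) = √62370 ≈ 249.7 → 250 mm
Long side: √(420 · 297) = √124740 ≈ 353.2 → 353 mm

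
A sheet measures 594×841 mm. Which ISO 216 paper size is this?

A1 (594 × 841 mm)

Aspect ratio 841/594 ≈ 1.416 — close to the ISO √2 ≈ 1.414.
In the A-series (A0 area = 1 m²): A1 = 594 × 841 mm.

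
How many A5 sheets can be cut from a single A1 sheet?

Each ISO step halves the sheet: 1 × A1 → 2 × A2 → 4 × A3 → 8 × A4 → …
From A1 to A5 is 4 halving steps: 2^4 = 16.

16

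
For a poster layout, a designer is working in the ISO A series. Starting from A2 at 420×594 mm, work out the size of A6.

105 × 148 mm

A3: ⌊594/2⌋ × 420 = 297 × 420 mm
A4: ⌊420/2⌋ × 297 = 210 × 297 mm
A5: ⌊297/2⌋ × 210 = 148 × 210 mm
A6: ⌊210/2⌋ × 148 = 105 × 148 mm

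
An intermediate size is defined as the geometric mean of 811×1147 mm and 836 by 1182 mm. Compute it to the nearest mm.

Short side: √(811 · 836) = √677996 ≈ 823.4 → 823 mm
Long side: √(1147 · 1182) = √1355754 ≈ 1164.4 → 1164 mm

823 × 1164 mm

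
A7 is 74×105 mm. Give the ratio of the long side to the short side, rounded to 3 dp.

1.419

105 / 74 = 1.419
ISO 216 targets √2 ≈ 1.414; the +0.005 deviation is from mm rounding.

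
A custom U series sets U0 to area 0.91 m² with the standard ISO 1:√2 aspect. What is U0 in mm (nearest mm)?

802 × 1134 mm

Let the short side be w mm. Then w · w√2 = 0.91 m² = 910,000 mm².
w² = 910,000/√2, so w ≈ 802.2 mm; long side = w√2 ≈ 1134.4 mm.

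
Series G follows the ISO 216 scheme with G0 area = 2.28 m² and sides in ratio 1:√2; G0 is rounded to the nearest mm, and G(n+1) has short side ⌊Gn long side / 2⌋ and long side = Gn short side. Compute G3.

449 × 635 mm

Let G0's short side be w mm. w · w√2 = 2.28 m² = 2,280,000 mm², so w ≈ 1269.7 mm and w√2 ≈ 1795.7 mm → G0 = 1270 × 1796 mm.
G1: ⌊1796/2⌋ × 1270 = 898 × 1270 mm
G2: ⌊1270/2⌋ × 898 = 635 × 898 mm
G3: ⌊898/2⌋ × 635 = 449 × 635 mm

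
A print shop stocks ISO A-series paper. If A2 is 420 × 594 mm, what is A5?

A3: ⌊594/2⌋ × 420 = 297 × 420 mm
A4: ⌊420/2⌋ × 297 = 210 × 297 mm
A5: ⌊297/2⌋ × 210 = 148 × 210 mm

148 × 210 mm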